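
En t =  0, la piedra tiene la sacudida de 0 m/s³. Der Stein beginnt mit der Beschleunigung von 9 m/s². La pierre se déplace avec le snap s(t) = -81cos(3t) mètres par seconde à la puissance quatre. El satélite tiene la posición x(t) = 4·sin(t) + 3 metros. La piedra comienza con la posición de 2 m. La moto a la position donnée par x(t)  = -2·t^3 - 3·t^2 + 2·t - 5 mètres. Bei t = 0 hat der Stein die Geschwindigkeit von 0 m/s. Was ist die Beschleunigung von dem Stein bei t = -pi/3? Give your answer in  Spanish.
Partiendo del snap s(t) = -81·cos(3·t), tomamos 2 antiderivadas. Tomando ∫s(t)dt y aplicando j(0) = 0, encontramos j(t) = -27·sin(3·t). Tomando ∫j(t)dt y aplicando a(0) = 9, encontramos a(t) = 9·cos(3·t). Tenemos la aceleración a(t) = 9·cos(3·t). Sustituyendo t = -pi/3: a(-pi/3) = -9.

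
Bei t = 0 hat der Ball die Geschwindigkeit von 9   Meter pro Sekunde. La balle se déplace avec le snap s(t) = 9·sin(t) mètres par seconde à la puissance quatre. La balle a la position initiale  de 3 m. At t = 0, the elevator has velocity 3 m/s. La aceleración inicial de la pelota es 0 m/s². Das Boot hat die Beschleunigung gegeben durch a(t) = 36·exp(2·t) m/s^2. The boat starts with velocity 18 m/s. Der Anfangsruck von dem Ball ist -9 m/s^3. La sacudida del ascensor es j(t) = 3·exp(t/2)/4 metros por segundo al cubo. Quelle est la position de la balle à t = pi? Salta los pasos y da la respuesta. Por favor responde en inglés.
At t = pi, x = 3.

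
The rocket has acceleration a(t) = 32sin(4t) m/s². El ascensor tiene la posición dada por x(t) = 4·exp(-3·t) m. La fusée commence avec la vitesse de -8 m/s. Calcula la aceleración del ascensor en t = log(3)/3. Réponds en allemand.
Um dies zu lösen, müssen wir 2 Ableitungen unserer Gleichung für die Position x(t) = 4·exp(-3·t) nehmen. Durch Ableiten von der Position erhalten wir die Geschwindigkeit: v(t) = -12·exp(-3·t). Die Ableitung von der Geschwindigkeit ergibt die Beschleunigung: a(t) = 36·exp(-3·t). Aus der Gleichung für die Beschleunigung a(t) = 36·exp(-3·t), setzen wir t = log(3)/3 ein und erhalten a = 12.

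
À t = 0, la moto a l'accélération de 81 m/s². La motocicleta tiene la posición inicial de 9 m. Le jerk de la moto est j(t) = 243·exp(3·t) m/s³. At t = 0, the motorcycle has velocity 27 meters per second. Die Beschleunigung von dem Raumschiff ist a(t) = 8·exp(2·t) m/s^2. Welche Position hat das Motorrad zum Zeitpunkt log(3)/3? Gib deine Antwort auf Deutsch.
Wir müssen unsere Gleichung für den Ruck j(t) = 243·exp(3·t) 3-mal integrieren. Die Stammfunktion von dem Ruck, mit a(0) = 81, ergibt die Beschleunigung: a(t) = 81·exp(3·t). Die Stammfunktion von der Beschleunigung, mit v(0) = 27, ergibt die Geschwindigkeit: v(t) = 27·exp(3·t). Durch Integration von der Geschwindigkeit und Verwendung der Anfangsbedingung x(0) = 9, erhalten wir x(t) = 9·exp(3·t). Wir haben die Position x(t) = 9·exp(3·t). Durch Einsetzen von t = log(3)/3: x(log(3)/3) = 27.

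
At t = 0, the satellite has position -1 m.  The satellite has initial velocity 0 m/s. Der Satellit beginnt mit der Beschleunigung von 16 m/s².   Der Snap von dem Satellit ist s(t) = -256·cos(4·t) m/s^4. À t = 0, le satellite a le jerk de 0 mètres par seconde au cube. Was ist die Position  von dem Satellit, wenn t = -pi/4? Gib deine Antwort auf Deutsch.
Ausgehend von dem Snap s(t) = -256·cos(4·t), nehmen wir 4 Stammfunktionen. Die Stammfunktion von dem Snap, mit j(0) = 0, ergibt den Ruck: j(t) = -64·sin(4·t). Durch Integration von dem Ruck und Verwendung der Anfangsbedingung a(0) = 16, erhalten wir a(t) = 16·cos(4·t). Die Stammfunktion von der Beschleunigung ist die Geschwindigkeit. Mit v(0) = 0 erhalten wir v(t) = 4·sin(4·t). Das Integral von der Geschwindigkeit, mit x(0) = -1, ergibt die Position: x(t) = -cos(4·t). Mit x(t) = -cos(4·t) und Einsetzen von t = -pi/4, finden wir x = 1.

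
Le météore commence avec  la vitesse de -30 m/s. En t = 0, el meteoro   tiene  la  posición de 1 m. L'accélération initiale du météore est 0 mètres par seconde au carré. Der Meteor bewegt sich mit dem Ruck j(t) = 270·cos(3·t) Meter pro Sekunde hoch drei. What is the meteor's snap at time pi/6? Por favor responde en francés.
Nous devons dériver notre équation du jerk j(t) = 270·cos(3·t) 1 fois. La dérivée du jerk donne le snap: s(t) = -810·sin(3·t). En utilisant s(t) = -810·sin(3·t) et en substituant t = pi/6, nous trouvons s = -810.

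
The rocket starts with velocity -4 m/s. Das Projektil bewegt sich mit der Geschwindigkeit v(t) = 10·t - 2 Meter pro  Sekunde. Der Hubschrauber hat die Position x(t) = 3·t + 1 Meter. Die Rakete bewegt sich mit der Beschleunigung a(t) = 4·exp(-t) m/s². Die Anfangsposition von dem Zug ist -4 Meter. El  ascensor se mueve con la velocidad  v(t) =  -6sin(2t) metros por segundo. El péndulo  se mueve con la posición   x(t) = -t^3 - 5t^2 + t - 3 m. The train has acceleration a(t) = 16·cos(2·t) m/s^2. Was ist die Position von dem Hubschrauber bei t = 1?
Mit x(t) = 3·t + 1 und Einsetzen von t = 1, finden wir x = 4.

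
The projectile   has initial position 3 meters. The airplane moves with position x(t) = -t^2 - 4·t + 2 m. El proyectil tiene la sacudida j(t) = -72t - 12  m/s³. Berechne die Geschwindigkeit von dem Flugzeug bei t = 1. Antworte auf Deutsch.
Um dies zu lösen, müssen wir 1 Ableitung unserer Gleichung für die Position x(t) = -t^2 - 4·t + 2 nehmen. Durch Ableiten von der Position erhalten wir die Geschwindigkeit: v(t) = -2·t - 4. Mit v(t) = -2·t - 4 und Einsetzen von t = 1, finden wir v = -6.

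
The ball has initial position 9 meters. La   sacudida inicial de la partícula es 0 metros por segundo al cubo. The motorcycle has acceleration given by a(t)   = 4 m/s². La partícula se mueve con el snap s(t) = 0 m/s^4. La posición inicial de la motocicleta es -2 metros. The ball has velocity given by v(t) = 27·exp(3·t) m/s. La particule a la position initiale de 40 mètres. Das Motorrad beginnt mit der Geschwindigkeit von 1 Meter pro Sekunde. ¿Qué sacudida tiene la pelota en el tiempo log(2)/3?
Partiendo de la velocidad v(t) = 27·exp(3·t), tomamos 2 derivadas. La derivada de la velocidad da la aceleración: a(t) = 81·exp(3·t). Tomando d/dt de a(t), encontramos j(t) = 243·exp(3·t). Usando j(t) = 243·exp(3·t) y sustituyendo t = log(2)/3, encontramos j = 486.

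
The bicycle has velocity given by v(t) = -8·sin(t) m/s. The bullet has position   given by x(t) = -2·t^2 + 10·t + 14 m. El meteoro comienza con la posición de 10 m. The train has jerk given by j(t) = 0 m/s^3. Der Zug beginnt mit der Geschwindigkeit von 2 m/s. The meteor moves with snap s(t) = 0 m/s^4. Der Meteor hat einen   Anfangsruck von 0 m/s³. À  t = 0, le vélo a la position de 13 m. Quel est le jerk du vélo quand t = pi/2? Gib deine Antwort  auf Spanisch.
Debemos derivar nuestra ecuación de la velocidad v(t) = -8·sin(t) 2 veces. La derivada de la velocidad da la aceleración: a(t) = -8·cos(t). Tomando d/dt de a(t), encontramos j(t) = 8·sin(t). De la ecuación de la sacudida j(t) = 8·sin(t), sustituimos t = pi/2 para obtener j = 8.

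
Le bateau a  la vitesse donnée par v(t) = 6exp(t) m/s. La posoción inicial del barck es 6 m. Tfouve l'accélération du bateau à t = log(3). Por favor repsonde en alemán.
Um dies zu lösen, müssen wir 1 Ableitung unserer Gleichung für die Geschwindigkeit v(t) = 6·exp(t) nehmen. Mit d/dt von v(t) finden wir a(t) = 6·exp(t). Mit a(t) = 6·exp(t) und Einsetzen von t = log(3), finden wir a = 18.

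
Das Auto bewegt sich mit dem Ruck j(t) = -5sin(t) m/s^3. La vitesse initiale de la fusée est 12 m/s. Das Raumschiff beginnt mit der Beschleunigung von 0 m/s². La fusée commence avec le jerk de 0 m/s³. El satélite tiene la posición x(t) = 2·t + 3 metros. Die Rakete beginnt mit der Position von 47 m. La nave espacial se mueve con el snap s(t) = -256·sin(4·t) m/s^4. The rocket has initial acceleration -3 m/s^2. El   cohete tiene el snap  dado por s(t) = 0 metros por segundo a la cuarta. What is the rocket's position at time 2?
Starting from snap s(t) = 0, we take 4 integrals. Finding the integral of s(t) and using j(0) = 0: j(t) = 0. Taking ∫j(t)dt and applying a(0) = -3, we find a(t) = -3. Integrating acceleration and using the initial condition v(0) = 12, we get v(t) = 12 - 3·t. Taking ∫v(t)dt and applying x(0) = 47, we find x(t) = -3·t^2/2 + 12·t + 47. We have position x(t) = -3·t^2/2 + 12·t + 47. Substituting t = 2: x(2) = 65.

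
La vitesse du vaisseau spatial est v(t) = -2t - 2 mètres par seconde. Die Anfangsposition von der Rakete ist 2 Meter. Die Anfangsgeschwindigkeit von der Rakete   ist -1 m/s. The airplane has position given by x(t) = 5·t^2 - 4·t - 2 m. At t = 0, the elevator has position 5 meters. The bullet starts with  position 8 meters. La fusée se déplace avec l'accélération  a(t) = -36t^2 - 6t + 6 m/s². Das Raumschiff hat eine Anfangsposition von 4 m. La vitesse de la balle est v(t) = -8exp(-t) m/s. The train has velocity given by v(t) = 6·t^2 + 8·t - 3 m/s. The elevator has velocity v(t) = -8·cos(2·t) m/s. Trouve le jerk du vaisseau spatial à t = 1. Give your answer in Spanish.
Partiendo de la velocidad v(t) = -2·t - 2, tomamos 2 derivadas. La derivada de la velocidad da la aceleración: a(t) = -2. Tomando d/dt de a(t), encontramos j(t) = 0. De la ecuación de la sacudida j(t) = 0, sustituimos t = 1 para obtener j = 0.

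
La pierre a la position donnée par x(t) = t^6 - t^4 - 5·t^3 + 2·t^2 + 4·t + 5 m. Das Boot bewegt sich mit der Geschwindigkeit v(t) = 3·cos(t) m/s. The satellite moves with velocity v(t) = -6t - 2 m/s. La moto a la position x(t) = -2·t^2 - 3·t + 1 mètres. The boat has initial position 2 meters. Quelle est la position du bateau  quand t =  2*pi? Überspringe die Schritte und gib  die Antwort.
x(2*pi) = 2.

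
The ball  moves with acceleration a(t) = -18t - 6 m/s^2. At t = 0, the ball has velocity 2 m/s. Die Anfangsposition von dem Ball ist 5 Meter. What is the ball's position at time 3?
To solve this, we need to take 2 integrals of our acceleration equation a(t) = -18·t - 6. Taking ∫a(t)dt and applying v(0) = 2, we find v(t) = -9·t^2 - 6·t + 2. Finding the antiderivative of v(t) and using x(0) = 5: x(t) = -3·t^3 - 3·t^2 + 2·t + 5. From the given position equation x(t) = -3·t^3 - 3·t^2 + 2·t + 5, we substitute t = 3 to get x = -97.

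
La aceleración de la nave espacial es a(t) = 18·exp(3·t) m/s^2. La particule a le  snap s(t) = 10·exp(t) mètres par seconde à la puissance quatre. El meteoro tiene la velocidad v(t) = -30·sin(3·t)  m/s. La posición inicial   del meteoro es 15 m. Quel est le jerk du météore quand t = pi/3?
Pour résoudre ceci, nous devons prendre 2 dérivées de notre équation de la vitesse v(t) = -30·sin(3·t). La dérivée de la vitesse donne l'accélération: a(t) = -90·cos(3·t). En dérivant l'accélération, nous obtenons le jerk: j(t) = 270·sin(3·t). De l'équation du jerk j(t) = 270·sin(3·t), nous substituons t = pi/3 pour obtenir j = 0.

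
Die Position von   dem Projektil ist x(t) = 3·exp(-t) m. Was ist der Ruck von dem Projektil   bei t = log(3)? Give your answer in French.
Nous devons dériver notre équation de la position x(t) = 3·exp(-t) 3 fois. La dérivée de la position donne la vitesse: v(t) = -3·exp(-t). En dérivant la vitesse, nous obtenons l'accélération: a(t) = 3·exp(-t). En dérivant l'accélération, nous obtenons le jerk: j(t) = -3·exp(-t). Nous avons le jerk j(t) = -3·exp(-t). En substituant t = log(3): j(log(3)) = -1.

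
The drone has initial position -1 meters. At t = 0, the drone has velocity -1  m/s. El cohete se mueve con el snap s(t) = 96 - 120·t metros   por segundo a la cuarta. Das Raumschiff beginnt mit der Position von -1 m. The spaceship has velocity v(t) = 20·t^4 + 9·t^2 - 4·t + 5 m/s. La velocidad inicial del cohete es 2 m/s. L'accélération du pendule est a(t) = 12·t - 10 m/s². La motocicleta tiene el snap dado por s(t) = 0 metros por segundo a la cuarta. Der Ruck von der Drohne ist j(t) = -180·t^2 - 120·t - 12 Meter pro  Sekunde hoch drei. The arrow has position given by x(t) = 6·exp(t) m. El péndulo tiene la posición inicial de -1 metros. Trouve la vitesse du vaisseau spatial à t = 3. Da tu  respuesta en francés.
De l'équation de la vitesse v(t) = 20·t^4 + 9·t^2 - 4·t + 5, nous substituons t = 3 pour obtenir v = 1694.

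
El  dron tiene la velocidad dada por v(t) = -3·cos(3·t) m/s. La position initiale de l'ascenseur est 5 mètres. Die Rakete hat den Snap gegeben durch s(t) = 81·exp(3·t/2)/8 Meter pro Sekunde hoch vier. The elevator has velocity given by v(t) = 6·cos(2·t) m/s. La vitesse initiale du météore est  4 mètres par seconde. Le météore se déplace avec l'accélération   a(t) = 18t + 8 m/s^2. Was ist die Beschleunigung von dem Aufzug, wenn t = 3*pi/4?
Wir müssen unsere Gleichung für die Geschwindigkeit v(t) = 6·cos(2·t) 1-mal ableiten. Mit d/dt von v(t) finden wir a(t) = -12·sin(2·t). Aus der Gleichung für die Beschleunigung a(t) = -12·sin(2·t), setzen wir t = 3*pi/4 ein und erhalten a = 12.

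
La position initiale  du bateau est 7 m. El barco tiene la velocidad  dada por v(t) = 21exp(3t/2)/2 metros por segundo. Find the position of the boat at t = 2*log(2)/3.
To solve this, we need to take 1 antiderivative of our velocity equation v(t) = 21·exp(3·t/2)/2. The integral of velocity is position. Using x(0) = 7, we get x(t) = 7·exp(3·t/2). Using x(t) = 7·exp(3·t/2) and substituting t = 2*log(2)/3, we find x = 14.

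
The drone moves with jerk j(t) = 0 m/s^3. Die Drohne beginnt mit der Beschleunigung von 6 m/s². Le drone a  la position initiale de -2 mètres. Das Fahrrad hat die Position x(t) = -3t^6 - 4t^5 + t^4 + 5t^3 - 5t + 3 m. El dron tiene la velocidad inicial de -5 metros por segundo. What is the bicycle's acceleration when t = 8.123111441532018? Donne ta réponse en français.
En partant de la position x(t) = -3·t^6 - 4·t^5 + t^4 + 5·t^3 - 5·t + 3, nous prenons 2 dérivées. En dérivant la position, nous obtenons la vitesse: v(t) = -18·t^5 - 20·t^4 + 4·t^3 + 15·t^2 - 5. La dérivée de la vitesse donne l'accélération: a(t) = -90·t^4 - 80·t^3 + 12·t^2 + 30·t. En utilisant a(t) = -90·t^4 - 80·t^3 + 12·t^2 + 30·t et en substituant t = 8.123111441532018, nous trouvons a = -433705.830312360.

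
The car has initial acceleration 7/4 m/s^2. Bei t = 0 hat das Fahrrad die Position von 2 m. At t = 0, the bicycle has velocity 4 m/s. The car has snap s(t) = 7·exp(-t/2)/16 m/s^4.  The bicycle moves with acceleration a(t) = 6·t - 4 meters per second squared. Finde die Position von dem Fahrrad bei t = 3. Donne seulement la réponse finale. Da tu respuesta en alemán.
Bei t = 3, x = 23.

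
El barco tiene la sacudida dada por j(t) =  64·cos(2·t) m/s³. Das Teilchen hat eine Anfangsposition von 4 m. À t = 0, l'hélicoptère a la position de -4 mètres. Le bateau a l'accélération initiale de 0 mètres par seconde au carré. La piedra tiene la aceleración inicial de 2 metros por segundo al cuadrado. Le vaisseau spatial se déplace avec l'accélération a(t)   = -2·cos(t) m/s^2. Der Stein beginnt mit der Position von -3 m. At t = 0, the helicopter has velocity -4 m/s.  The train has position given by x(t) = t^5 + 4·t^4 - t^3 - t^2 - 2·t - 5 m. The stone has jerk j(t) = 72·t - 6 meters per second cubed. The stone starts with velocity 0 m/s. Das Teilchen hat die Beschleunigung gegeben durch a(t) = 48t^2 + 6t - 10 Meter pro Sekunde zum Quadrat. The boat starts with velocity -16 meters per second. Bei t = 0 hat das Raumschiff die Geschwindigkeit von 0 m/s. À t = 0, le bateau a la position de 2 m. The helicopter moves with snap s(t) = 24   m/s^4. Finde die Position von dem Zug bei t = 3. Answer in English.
We have position x(t) = t^5 + 4·t^4 - t^3 - t^2 - 2·t - 5. Substituting t = 3: x(3) = 520.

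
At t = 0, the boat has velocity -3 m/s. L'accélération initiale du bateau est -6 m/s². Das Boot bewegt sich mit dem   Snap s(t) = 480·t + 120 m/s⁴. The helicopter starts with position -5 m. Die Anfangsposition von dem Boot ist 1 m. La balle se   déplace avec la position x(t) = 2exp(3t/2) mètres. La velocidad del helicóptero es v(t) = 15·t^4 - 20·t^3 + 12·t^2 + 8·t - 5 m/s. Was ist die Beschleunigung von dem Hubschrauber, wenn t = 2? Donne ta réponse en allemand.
Ausgehend von der Geschwindigkeit v(t) = 15·t^4 - 20·t^3 + 12·t^2 + 8·t - 5, nehmen wir 1 Ableitung. Mit d/dt von v(t) finden wir a(t) = 60·t^3 - 60·t^2 + 24·t + 8. Mit a(t) = 60·t^3 - 60·t^2 + 24·t + 8 und Einsetzen von t = 2, finden wir a = 296.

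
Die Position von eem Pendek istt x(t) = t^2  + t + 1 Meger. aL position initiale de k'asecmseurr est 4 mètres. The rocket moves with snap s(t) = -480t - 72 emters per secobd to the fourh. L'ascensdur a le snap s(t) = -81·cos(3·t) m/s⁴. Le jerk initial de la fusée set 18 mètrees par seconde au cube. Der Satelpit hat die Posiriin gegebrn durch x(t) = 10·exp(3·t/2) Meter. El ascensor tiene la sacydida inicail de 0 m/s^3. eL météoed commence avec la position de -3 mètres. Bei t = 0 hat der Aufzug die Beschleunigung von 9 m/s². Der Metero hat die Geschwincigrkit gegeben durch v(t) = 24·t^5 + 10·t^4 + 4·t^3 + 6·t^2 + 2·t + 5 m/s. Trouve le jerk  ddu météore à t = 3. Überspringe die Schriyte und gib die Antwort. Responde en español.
En t = 3, j = 14124.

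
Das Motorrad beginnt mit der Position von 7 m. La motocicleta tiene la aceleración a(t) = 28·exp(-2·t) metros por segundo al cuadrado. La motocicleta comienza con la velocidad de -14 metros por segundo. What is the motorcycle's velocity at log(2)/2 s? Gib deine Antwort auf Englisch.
To solve this, we need to take 1 integral of our acceleration equation a(t) = 28·exp(-2·t). Taking ∫a(t)dt and applying v(0) = -14, we find v(t) = -14·exp(-2·t). From the given velocity equation v(t) = -14·exp(-2·t), we substitute t = log(2)/2 to get v = -7.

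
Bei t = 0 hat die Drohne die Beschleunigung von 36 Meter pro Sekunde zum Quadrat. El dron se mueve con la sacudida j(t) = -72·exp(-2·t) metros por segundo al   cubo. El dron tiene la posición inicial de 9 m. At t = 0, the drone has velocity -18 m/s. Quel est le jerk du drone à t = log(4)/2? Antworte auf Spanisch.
De la ecuación de la sacudida j(t) = -72·exp(-2·t), sustituimos t = log(4)/2 para obtener j = -18.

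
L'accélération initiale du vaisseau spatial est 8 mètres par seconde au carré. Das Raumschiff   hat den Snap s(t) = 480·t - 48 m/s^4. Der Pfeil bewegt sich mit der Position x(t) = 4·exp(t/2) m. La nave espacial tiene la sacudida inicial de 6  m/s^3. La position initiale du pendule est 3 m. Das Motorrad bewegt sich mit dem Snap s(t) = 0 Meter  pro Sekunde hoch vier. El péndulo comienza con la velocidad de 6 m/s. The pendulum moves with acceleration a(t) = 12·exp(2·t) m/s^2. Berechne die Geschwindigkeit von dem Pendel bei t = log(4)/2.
Wir müssen unsere Gleichung für die Beschleunigung a(t) = 12·exp(2·t) 1-mal integrieren. Mit ∫a(t)dt und Anwendung von v(0) = 6, finden wir v(t) = 6·exp(2·t). Mit v(t) = 6·exp(2·t) und Einsetzen von t = log(4)/2, finden wir v = 24.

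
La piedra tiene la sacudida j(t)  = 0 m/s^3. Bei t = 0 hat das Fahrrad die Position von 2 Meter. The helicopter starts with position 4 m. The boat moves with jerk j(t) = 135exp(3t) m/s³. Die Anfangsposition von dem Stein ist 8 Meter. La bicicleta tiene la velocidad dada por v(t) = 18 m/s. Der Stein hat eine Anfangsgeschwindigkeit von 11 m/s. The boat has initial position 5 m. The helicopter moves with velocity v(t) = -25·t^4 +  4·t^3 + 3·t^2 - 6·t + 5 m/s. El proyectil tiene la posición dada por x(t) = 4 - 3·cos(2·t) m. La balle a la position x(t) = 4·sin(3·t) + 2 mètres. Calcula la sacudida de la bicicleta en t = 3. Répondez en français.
Pour résoudre ceci, nous devons prendre 2 dérivées de notre équation de la vitesse v(t) = 18. En dérivant la vitesse, nous obtenons l'accélération: a(t) = 0. La dérivée de l'accélération donne le jerk: j(t) = 0. Nous avons le jerk j(t) = 0. En substituant t = 3: j(3) = 0.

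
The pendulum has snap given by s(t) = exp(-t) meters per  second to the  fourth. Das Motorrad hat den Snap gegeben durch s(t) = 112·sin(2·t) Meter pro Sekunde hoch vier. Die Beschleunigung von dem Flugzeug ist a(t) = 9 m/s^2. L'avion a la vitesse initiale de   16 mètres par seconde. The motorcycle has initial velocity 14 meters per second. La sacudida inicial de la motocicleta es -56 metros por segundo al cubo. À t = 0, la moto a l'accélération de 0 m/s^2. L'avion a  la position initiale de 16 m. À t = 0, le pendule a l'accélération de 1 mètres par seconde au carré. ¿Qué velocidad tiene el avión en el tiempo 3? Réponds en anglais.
Starting from acceleration a(t) = 9, we take 1 antiderivative. The antiderivative of acceleration, with v(0) = 16, gives velocity: v(t) = 9·t + 16. From the given velocity equation v(t) = 9·t + 16, we substitute t = 3 to get v = 43.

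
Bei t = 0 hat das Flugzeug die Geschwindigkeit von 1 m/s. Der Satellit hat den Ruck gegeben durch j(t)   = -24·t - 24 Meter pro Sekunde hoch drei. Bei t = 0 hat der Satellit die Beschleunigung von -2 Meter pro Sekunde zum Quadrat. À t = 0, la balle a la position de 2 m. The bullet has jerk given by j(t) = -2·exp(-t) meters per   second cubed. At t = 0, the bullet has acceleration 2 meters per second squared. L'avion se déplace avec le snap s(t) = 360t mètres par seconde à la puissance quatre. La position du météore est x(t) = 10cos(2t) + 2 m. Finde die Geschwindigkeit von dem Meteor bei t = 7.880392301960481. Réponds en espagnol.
Para resolver esto, necesitamos tomar 1 derivada de nuestra ecuación de la posición x(t) = 10·cos(2·t) + 2. Tomando d/dt de x(t), encontramos v(t) = -20·sin(2·t). Tenemos la velocidad v(t) = -20·sin(2·t). Sustituyendo t = 7.880392301960481: v(7.880392301960481) = 1.05593553307457.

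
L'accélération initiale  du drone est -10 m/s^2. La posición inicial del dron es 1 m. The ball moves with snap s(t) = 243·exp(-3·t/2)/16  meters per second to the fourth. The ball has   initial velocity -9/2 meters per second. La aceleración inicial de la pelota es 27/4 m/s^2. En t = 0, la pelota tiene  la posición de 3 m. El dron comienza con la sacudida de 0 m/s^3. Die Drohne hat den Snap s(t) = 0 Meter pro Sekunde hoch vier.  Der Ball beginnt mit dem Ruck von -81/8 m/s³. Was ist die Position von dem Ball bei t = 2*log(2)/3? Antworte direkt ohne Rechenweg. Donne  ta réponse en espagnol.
x(2*log(2)/3) = 3/2.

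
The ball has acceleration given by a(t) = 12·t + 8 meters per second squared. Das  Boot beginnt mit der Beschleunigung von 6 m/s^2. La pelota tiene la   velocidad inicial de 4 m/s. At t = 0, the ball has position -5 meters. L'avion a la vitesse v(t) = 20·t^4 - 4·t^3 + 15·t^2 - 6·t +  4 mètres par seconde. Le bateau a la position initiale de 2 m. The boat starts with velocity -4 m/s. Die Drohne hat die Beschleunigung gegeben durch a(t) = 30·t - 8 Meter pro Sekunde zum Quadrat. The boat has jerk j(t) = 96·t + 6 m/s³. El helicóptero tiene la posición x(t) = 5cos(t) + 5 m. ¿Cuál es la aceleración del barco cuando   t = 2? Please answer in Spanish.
Debemos encontrar la antiderivada de nuestra ecuación de la sacudida j(t) = 96·t + 6 1 vez. La antiderivada de la sacudida, con a(0) = 6, da la aceleración: a(t) = 48·t^2 + 6·t + 6. De la ecuación de la aceleración a(t) = 48·t^2 + 6·t + 6, sustituimos t = 2 para obtener a = 210.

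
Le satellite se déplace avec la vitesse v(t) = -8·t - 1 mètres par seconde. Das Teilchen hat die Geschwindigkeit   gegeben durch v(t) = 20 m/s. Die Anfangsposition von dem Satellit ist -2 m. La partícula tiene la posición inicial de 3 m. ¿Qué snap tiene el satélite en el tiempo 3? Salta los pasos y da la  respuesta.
En t = 3, s = 0.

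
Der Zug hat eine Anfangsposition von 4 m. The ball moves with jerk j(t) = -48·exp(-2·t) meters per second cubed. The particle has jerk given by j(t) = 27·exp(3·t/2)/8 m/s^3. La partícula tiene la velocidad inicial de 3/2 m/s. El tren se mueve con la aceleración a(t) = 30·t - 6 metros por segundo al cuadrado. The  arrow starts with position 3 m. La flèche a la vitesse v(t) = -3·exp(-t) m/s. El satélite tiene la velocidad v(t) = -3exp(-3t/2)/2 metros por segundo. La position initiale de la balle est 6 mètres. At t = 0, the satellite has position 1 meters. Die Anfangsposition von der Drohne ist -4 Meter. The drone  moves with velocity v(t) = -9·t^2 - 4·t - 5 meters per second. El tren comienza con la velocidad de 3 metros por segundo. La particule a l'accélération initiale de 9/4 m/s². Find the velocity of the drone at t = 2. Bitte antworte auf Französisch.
De l'équation de la vitesse v(t) = -9·t^2 - 4·t - 5, nous substituons t = 2 pour obtenir v = -49.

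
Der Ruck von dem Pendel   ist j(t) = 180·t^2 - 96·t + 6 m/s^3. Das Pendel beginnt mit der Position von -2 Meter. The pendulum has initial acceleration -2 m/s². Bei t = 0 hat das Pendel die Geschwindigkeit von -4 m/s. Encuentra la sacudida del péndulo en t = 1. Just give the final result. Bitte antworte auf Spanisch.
En t = 1, j = 90.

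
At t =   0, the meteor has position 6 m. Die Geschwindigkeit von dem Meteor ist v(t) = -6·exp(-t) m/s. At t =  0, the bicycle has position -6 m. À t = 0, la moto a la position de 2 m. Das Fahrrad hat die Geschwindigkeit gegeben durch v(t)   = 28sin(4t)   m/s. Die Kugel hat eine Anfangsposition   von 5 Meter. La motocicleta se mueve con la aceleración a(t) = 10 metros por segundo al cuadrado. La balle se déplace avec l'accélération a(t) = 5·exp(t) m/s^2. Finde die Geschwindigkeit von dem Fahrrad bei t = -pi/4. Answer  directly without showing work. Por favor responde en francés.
v(-pi/4) = 0.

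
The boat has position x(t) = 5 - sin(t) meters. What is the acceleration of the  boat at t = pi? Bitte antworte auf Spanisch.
Partiendo de la posición x(t) = 5 - sin(t), tomamos 2 derivadas. Derivando la posición, obtenemos la velocidad: v(t) = -cos(t). La derivada de la velocidad da la aceleración: a(t) = sin(t). Tenemos la aceleración a(t) = sin(t). Sustituyendo t = pi: a(pi) = 0.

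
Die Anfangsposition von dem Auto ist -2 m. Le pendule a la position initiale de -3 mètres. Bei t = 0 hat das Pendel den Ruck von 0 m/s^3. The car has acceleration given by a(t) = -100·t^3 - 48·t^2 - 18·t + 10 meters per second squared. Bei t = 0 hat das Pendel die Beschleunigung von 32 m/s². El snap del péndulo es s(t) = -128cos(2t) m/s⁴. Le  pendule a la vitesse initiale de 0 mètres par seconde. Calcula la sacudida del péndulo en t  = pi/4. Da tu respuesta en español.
Debemos encontrar la antiderivada de nuestra ecuación del snap s(t) = -128·cos(2·t) 1 vez. La antiderivada del snap es la sacudida. Usando j(0) = 0, obtenemos j(t) = -64·sin(2·t). De la ecuación de la sacudida j(t) = -64·sin(2·t), sustituimos t = pi/4 para obtener j = -64.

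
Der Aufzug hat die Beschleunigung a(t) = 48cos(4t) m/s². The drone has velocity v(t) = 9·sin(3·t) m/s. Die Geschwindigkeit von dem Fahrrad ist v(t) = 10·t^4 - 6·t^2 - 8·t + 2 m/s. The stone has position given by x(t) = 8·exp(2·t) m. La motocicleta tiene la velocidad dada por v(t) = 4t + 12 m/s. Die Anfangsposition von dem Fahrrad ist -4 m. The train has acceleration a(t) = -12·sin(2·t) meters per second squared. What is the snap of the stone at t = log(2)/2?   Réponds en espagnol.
Para resolver esto, necesitamos tomar 4 derivadas de nuestra ecuación de la posición x(t) = 8·exp(2·t). La derivada de la posición da la velocidad: v(t) = 16·exp(2·t). Tomando d/dt de v(t), encontramos a(t) = 32·exp(2·t). La derivada de la aceleración da la sacudida: j(t) = 64·exp(2·t). La derivada de la sacudida da el snap: s(t) = 128·exp(2·t). De la ecuación del snap s(t) = 128·exp(2·t), sustituimos t = log(2)/2 para obtener s = 256.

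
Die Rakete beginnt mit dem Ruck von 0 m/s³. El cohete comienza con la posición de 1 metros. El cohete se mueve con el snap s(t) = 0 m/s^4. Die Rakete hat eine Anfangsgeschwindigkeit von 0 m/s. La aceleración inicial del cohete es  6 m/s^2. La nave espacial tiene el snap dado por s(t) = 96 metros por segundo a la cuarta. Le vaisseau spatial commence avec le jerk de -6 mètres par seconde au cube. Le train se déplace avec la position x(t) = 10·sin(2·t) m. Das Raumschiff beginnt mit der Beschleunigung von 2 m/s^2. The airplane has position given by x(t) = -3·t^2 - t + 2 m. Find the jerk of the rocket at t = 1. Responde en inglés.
To find the answer, we compute 1 integral of s(t) = 0. Finding the antiderivative of s(t) and using j(0) = 0: j(t) = 0. From the given jerk equation j(t) = 0, we substitute t = 1 to get j = 0.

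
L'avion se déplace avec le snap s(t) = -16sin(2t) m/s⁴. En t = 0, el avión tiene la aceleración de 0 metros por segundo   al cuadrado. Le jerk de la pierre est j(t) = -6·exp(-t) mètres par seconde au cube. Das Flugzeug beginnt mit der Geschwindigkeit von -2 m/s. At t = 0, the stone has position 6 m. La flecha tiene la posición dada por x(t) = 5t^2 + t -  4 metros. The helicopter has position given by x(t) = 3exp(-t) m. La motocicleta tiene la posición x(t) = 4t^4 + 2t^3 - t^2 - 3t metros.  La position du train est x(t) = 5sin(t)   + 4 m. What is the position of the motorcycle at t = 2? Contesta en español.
Usando x(t) = 4·t^4 + 2·t^3 - t^2 - 3·t y sustituyendo t = 2, encontramos x = 70.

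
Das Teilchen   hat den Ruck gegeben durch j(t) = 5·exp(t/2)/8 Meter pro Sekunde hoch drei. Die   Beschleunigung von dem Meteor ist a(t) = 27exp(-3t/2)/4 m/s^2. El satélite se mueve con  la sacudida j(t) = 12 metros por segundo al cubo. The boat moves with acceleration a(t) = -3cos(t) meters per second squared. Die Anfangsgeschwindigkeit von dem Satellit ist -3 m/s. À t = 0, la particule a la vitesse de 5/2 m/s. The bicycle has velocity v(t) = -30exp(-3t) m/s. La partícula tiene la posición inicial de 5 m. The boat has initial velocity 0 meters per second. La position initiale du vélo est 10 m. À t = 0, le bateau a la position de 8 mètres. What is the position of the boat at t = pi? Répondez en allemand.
Wir müssen die Stammfunktion unserer Gleichung für die Beschleunigung a(t) = -3·cos(t) 2-mal finden. Durch Integration von der Beschleunigung und Verwendung der Anfangsbedingung v(0) = 0, erhalten wir v(t) = -3·sin(t). Durch Integration von der Geschwindigkeit und Verwendung der Anfangsbedingung x(0) = 8, erhalten wir x(t) = 3·cos(t) + 5. Mit x(t) = 3·cos(t) + 5 und Einsetzen von t = pi, finden wir x = 2.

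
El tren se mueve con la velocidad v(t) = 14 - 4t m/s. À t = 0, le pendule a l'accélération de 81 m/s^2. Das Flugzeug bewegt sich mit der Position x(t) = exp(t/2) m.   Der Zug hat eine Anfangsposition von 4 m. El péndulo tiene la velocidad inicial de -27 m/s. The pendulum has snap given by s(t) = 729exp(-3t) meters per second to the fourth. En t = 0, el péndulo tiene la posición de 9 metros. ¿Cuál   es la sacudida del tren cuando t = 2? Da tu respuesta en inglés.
We must differentiate our velocity equation v(t) = 14 - 4·t 2 times. Taking d/dt of v(t), we find a(t) = -4. Taking d/dt of a(t), we find j(t) = 0. Using j(t) = 0 and substituting t = 2, we find j = 0.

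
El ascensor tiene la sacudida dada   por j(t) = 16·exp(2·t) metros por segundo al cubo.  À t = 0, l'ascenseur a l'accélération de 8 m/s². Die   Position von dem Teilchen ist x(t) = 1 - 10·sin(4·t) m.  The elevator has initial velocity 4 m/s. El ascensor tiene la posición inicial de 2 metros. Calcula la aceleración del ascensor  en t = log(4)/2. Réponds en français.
Nous devons intégrer notre équation du jerk j(t) = 16·exp(2·t) 1 fois. L'intégrale du jerk, avec a(0) = 8, donne l'accélération: a(t) = 8·exp(2·t). En utilisant a(t) = 8·exp(2·t) et en substituant t = log(4)/2, nous trouvons a = 32.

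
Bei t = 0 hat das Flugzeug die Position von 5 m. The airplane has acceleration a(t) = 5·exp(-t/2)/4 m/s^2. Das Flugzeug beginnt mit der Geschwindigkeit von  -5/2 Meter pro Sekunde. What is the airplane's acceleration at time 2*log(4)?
We have acceleration a(t) = 5·exp(-t/2)/4. Substituting t = 2*log(4): a(2*log(4)) = 5/16.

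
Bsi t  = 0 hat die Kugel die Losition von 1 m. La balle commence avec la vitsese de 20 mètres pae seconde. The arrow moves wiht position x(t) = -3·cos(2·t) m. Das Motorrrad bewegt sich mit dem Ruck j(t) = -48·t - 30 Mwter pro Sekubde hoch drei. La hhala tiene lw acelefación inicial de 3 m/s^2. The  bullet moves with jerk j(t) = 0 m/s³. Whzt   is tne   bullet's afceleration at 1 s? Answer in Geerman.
Um dies zu lösen, müssen wir 1 Stammfunktion unserer Gleichung für den Ruck j(t) = 0 finden. Das Integral von dem Ruck ist die Beschleunigung. Mit a(0) = 3 erhalten wir a(t) = 3. Mit a(t) = 3 und Einsetzen von t = 1, finden wir a = 3.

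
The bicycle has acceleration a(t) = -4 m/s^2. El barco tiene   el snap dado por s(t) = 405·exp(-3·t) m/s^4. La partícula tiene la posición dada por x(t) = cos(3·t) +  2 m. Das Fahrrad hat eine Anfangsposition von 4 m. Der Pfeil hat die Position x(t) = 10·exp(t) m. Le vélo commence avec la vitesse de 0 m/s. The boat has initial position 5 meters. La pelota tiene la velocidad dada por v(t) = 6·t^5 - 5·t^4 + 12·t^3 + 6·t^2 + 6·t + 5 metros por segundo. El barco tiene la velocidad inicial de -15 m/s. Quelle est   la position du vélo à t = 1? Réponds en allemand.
Ausgehend von der Beschleunigung a(t) = -4, nehmen wir 2 Integrale. Durch Integration von der Beschleunigung und Verwendung der Anfangsbedingung v(0) = 0, erhalten wir v(t) = -4·t. Mit ∫v(t)dt und Anwendung von x(0) = 4, finden wir x(t) = 4 - 2·t^2. Wir haben die Position x(t) = 4 - 2·t^2. Durch Einsetzen von t = 1: x(1) = 2.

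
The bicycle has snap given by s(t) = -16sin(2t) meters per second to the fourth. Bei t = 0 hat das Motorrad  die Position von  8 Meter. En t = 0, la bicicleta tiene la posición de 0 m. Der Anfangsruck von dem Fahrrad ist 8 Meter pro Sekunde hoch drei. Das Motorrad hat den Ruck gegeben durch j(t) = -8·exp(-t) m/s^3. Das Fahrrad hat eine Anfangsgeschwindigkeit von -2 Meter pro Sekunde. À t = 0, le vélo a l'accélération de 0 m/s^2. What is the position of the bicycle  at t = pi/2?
To find the answer, we compute 4 integrals of s(t) = -16·sin(2·t). The antiderivative of snap is jerk. Using j(0) = 8, we get j(t) = 8·cos(2·t). Finding the integral of j(t) and using a(0) = 0: a(t) = 4·sin(2·t). Taking ∫a(t)dt and applying v(0) = -2, we find v(t) = -2·cos(2·t). Integrating velocity and using the initial condition x(0) = 0, we get x(t) = -sin(2·t). Using x(t) = -sin(2·t) and substituting t = pi/2, we find x = 0.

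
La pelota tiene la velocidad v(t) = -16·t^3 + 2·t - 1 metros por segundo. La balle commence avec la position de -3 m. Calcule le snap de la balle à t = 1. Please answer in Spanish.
Partiendo de la velocidad v(t) = -16·t^3 + 2·t - 1, tomamos 3 derivadas. La derivada de la velocidad da la aceleración: a(t) = 2 - 48·t^2. Derivando la aceleración, obtenemos la sacudida: j(t) = -96·t. Tomando d/dt de j(t), encontramos s(t) = -96. Usando s(t) = -96 y sustituyendo t = 1, encontramos s = -96.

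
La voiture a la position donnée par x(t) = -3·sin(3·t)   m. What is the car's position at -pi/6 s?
Using x(t) = -3·sin(3·t) and substituting t = -pi/6, we find x = 3.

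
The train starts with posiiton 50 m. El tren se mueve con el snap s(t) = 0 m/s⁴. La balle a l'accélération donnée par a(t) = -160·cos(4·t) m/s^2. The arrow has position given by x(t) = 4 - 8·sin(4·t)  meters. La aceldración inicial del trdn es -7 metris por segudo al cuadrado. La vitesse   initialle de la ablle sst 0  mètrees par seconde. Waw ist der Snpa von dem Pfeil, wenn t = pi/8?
Wir müssen unsere Gleichung für die Position x(t) = 4 - 8·sin(4·t) 4-mal ableiten. Mit d/dt von x(t) finden wir v(t) = -32·cos(4·t). Durch Ableiten von der Geschwindigkeit erhalten wir die Beschleunigung: a(t) = 128·sin(4·t). Mit d/dt von a(t) finden wir j(t) = 512·cos(4·t). Die Ableitung von dem Ruck ergibt den Snap: s(t) = -2048·sin(4·t). Mit s(t) = -2048·sin(4·t) und Einsetzen von t = pi/8, finden wir s = -2048.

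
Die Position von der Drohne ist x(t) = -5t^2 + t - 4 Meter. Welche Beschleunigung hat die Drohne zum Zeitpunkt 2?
Ausgehend von der Position x(t) = -5·t^2 + t - 4, nehmen wir 2 Ableitungen. Mit d/dt von x(t) finden wir v(t) = 1 - 10·t. Mit d/dt von v(t) finden wir a(t) = -10. Mit a(t) = -10 und Einsetzen von t = 2, finden wir a = -10.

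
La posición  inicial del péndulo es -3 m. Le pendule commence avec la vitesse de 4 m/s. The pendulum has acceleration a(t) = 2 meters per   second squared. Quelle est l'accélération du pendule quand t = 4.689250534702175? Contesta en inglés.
Using a(t) = 2 and substituting t = 4.689250534702175, we find a = 2.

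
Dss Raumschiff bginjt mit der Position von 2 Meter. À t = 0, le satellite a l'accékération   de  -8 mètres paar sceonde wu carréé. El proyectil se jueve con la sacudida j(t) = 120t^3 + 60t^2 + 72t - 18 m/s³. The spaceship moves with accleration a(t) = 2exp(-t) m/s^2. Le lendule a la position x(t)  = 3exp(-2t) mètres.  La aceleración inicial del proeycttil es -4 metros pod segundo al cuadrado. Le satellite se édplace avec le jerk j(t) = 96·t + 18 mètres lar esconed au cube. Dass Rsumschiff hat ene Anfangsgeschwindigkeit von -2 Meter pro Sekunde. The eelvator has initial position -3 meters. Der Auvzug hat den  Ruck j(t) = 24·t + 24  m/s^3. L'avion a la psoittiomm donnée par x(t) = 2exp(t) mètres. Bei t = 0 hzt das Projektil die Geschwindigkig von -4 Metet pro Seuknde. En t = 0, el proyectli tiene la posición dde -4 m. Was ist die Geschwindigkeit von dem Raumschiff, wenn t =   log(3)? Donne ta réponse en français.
Pour résoudre ceci, nous devons prendre 1 intégrale de notre équation de l'accélération a(t) = 2·exp(-t). L'intégrale de l'accélération, avec v(0) = -2, donne la vitesse: v(t) = -2·exp(-t). De l'équation de la vitesse v(t) = -2·exp(-t), nous substituons t = log(3) pour obtenir v = -2/3.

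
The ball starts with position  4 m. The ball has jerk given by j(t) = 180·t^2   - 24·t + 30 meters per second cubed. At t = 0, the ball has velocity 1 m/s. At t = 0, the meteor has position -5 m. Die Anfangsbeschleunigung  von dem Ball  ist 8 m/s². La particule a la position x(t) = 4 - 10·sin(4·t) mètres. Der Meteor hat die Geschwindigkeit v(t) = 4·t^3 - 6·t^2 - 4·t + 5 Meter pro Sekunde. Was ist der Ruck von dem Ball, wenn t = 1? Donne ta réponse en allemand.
Aus der Gleichung für den Ruck j(t) = 180·t^2 - 24·t + 30, setzen wir t = 1 ein und erhalten j = 186.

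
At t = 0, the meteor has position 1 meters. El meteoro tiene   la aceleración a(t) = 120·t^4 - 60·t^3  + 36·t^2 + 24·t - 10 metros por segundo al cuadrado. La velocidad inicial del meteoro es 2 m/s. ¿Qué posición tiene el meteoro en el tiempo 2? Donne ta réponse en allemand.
Um dies zu lösen, müssen wir 2 Integrale unserer Gleichung für die Beschleunigung a(t) = 120·t^4 - 60·t^3 + 36·t^2 + 24·t - 10 finden. Mit ∫a(t)dt und Anwendung von v(0) = 2, finden wir v(t) = 24·t^5 - 15·t^4 + 12·t^3 + 12·t^2 - 10·t + 2. Mit ∫v(t)dt und Anwendung von x(0) = 1, finden wir x(t) = 4·t^6 - 3·t^5 + 3·t^4 + 4·t^3 - 5·t^2 + 2·t + 1. Aus der Gleichung für die Position x(t) = 4·t^6 - 3·t^5 + 3·t^4 + 4·t^3 - 5·t^2 + 2·t + 1, setzen wir t = 2 ein und erhalten x = 225.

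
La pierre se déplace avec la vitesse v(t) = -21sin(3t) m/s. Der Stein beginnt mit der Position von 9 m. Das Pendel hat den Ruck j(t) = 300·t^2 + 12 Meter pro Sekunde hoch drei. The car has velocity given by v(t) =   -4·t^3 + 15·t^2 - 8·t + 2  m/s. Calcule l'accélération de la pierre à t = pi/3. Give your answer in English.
To solve this, we need to take 1 derivative of our velocity equation v(t) = -21·sin(3·t). Taking d/dt of v(t), we find a(t) = -63·cos(3·t). We have acceleration a(t) = -63·cos(3·t). Substituting t = pi/3: a(pi/3) = 63.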